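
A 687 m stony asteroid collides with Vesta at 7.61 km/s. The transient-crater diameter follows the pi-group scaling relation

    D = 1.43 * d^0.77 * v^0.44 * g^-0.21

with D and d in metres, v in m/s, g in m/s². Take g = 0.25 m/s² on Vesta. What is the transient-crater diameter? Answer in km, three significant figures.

In SI units: v = 7610 m/s.
d^0.77 = 687^0.77 = 152.9
v^0.44 = 7610^0.44 = 51.03
g^-0.21 = 0.25^-0.21 = 1.338
D = 1.43 × 152.9 × 51.03 × 1.338 = 14929 m
   = 14.93 km

D ≈ 14.9 km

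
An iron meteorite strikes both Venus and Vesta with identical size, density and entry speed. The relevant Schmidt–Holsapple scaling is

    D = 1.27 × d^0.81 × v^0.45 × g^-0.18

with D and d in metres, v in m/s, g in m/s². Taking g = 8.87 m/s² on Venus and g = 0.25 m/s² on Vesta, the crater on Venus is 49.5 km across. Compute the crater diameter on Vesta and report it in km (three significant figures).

D ≈ 94.1 km

All impactor-dependent factors cancel in the ratio, leaving D_Vesta/D_Venus = (g_Vesta/g_Venus)^-0.18.
(0.25/8.87)^-0.18 = 0.02818^-0.18 = 1.901
D_Vesta = 1.901 × 49.5 km = 94.1 km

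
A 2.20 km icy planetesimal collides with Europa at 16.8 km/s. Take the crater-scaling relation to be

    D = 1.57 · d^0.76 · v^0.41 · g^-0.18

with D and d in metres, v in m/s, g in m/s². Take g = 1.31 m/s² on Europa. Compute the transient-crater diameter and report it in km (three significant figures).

In SI units: d = 2200 m, v = 16800 m/s.
d^0.76 = 2200^0.76 = 346.9
v^0.41 = 16800^0.41 = 54.00
g^-0.18 = 1.31^-0.18 = 0.9526
D = 1.57 × 346.9 × 54.00 × 0.9526 = 28016 m
   = 28.02 km

D ≈ 28.0 km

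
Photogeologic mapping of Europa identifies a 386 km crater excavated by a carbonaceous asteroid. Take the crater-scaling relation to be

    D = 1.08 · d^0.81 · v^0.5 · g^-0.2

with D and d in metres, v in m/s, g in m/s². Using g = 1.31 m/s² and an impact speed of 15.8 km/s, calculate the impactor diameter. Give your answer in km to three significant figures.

d ≈ 19.6 km

Rearranging for d: d = [D / (1.08 · 15800^0.5 · 1.31^-0.2)]^(1/0.81).
D = 386000 m.
15800^0.5 = 125.7
1.31^-0.2 = 0.9474
Denominator = 1.08 × 125.7 × 0.9474 = 128.6
D / 128.6 = 386000 / 128.6 = 3002
d = 3002^(1/0.81) = 3002^1.2346 = 19643 m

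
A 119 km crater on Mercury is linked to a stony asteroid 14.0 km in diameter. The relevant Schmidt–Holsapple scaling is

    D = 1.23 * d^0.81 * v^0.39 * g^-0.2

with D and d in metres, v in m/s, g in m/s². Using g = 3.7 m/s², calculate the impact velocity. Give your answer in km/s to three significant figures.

v ≈ 29.1 km/s

Rearranging for v: v = [D / (1.23 · 14000^0.81 · 3.7^-0.2)]^(1/0.39).
D = 119000 m.
14000^0.81 = 2282
3.7^-0.2 = 0.7698
Denominator = 1.23 × 2282 × 0.7698 = 2161
D / 2161 = 119000 / 2161 = 55.07
v = 55.07^(1/0.39) = 55.07^2.5641 = 29099 m/s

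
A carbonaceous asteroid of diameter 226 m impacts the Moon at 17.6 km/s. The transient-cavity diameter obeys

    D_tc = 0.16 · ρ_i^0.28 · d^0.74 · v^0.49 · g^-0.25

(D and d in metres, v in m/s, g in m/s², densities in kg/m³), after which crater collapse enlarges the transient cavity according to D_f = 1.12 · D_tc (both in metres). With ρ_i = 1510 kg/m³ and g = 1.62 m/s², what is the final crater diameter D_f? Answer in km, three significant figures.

D_f ≈ 8.19 km

v = 17600 m/s.
ρ_i^0.28 = 1510^0.28 = 7.765
d^0.74 = 226^0.74 = 55.21
v^0.49 = 17600^0.49 = 120.3
g^-0.25 = 1.62^-0.25 = 0.8864
D_tc = 0.16 × 7.765 × 55.21 × 120.3 × 0.8864 = 7314 m
D_f = 1.12 × 7314 = 8192 m
     = 8.192 km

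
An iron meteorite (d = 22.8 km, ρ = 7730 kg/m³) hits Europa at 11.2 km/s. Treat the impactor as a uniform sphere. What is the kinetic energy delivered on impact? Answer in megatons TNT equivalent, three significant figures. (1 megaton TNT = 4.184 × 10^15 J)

d = 22800 m; v = 11200 m/s.
Mass m = (π/6) ρ d³ = (π/6) × 7730 × (22800)³ = 4.797 × 10^16 kg
E = ½ m v² = 0.5 × 4.797 × 10^16 × (11200)² = 3.009 × 10^24 J
   = 3.009 × 10^24 / 4.184×10^15 = 7.192 × 10^8 Mt

E ≈ 7.19 × 10^8 Mt TNT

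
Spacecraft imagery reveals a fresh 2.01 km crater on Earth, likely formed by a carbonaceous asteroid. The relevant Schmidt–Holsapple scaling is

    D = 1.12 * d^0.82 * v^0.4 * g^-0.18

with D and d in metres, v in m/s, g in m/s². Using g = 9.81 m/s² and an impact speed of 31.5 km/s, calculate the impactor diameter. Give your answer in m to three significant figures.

d ≈ 98.1 m

Rearranging for d: d = [D / (1.12 · 31500^0.4 · 9.81^-0.18)]^(1/0.82).
D = 2010 m.
31500^0.4 = 63.00
9.81^-0.18 = 0.6630
Denominator = 1.12 × 63.00 × 0.6630 = 46.78
D / 46.78 = 2010 / 46.78 = 42.97
d = 42.97^(1/0.82) = 42.97^1.2195 = 98.09 m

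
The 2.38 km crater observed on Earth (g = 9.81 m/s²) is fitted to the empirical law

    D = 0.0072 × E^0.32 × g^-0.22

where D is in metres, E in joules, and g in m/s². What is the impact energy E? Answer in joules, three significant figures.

Rearranging: E = [D / (0.0072 · g^-0.22)]^(1/0.32).
D = 2380 m.
g^-0.22 = 9.81^-0.22 = 0.6051
D / (0.0072 × 0.6051) = 2380 / (4.357 × 10^-3) = 5.462 × 10^5
E = (5.462 × 10^5)^3.125 = 8.496 × 10^17 J

E ≈ 8.50 × 10^17 J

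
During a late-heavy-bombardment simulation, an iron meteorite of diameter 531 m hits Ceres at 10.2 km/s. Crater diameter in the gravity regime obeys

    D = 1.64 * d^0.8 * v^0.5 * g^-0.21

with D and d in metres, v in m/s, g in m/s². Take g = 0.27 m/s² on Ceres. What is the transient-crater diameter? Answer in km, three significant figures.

D ≈ 33.0 km

In SI units: v = 10200 m/s.
d^0.8 = 531^0.8 = 151.4
v^0.5 = 10200^0.5 = 101.0
g^-0.21 = 0.27^-0.21 = 1.316
D = 1.64 × 151.4 × 101.0 × 1.316 = 33003 m
   = 33.00 km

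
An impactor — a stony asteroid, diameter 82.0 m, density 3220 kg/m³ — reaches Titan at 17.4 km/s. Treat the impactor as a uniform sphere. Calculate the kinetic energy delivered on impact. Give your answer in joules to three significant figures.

E ≈ 1.41 × 10^17 J

v = 17400 m/s.
Mass m = (π/6) ρ d³ = (π/6) × 3220 × (82)³ = 9.296 × 10^8 kg
E = ½ m v² = 0.5 × 9.296 × 10^8 × (17400)² = 1.407 × 10^17 J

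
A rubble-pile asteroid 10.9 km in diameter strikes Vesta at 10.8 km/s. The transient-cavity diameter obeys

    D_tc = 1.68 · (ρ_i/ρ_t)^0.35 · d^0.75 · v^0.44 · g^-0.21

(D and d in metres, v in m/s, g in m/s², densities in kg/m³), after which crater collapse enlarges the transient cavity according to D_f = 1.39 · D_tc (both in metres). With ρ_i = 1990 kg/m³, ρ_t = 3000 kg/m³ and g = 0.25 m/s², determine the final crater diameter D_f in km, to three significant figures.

In SI: d = 10900 m, v = 10800 m/s.
(ρ_i/ρ_t)^0.35 = (1990/3000)^0.35 = 0.8662
d^0.75 = 10900^0.75 = 1067
v^0.44 = 10800^0.44 = 59.53
g^-0.21 = 0.25^-0.21 = 1.338
D_tc = 1.68 × 0.8662 × 1067 × 59.53 × 1.338 = 1.237 × 10^5 m
D_f = 1.39 × 1.237 × 10^5 = 1.719 × 10^5 m
     = 171.9 km

D_f ≈ 172 km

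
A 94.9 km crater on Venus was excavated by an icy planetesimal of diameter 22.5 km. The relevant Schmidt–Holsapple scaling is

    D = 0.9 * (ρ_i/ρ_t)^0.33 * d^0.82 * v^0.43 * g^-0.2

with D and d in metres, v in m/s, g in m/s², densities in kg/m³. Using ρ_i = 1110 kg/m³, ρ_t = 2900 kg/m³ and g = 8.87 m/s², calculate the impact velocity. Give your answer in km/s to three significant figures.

v ≈ 13.9 km/s

Rearranging for v: v = [D / (0.9 · (1110/2900)^0.33 · 22500^0.82 · 8.87^-0.2)]^(1/0.43).
D = 94900 m.
(1110/2900)^0.33 = 0.7284
22500^0.82 = 3705
8.87^-0.2 = 0.6463
Denominator = 0.9 × 0.7284 × 3705 × 0.6463 = 1570
D / 1570 = 94900 / 1570 = 60.45
v = 60.45^(1/0.43) = 60.45^2.3256 = 13894 m/s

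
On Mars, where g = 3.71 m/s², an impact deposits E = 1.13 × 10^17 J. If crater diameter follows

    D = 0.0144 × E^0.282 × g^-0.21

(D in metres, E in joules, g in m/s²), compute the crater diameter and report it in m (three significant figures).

D ≈ 704 m

E^0.282 = (1.13 × 10^17)^0.282 = 6.441 × 10^4
g^-0.21 = 3.71^-0.21 = 0.7593
D = 0.0144 × 6.441 × 10^4 × 0.7593 = 704.3 m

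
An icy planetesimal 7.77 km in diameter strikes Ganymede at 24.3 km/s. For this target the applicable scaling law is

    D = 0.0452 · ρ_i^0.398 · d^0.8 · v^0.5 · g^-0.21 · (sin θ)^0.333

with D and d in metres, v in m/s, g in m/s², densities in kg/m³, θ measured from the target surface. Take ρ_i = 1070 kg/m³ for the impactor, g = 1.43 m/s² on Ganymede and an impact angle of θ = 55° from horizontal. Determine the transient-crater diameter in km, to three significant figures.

D ≈ 127 km

In SI units: d = 7770 m, v = 24300 m/s.
ρ_i^0.398 = 1070^0.398 = 16.06
d^0.8 = 7770^0.8 = 1295
v^0.5 = 24300^0.5 = 155.9
g^-0.21 = 1.43^-0.21 = 0.9276
(sin 55°)^0.333 = 0.8192^0.333 = 0.9357
D = 0.0452 × 16.06 × 1295 × 155.9 × 0.9276 × 0.9357 = 1.272 × 10^5 m
   = 127.2 km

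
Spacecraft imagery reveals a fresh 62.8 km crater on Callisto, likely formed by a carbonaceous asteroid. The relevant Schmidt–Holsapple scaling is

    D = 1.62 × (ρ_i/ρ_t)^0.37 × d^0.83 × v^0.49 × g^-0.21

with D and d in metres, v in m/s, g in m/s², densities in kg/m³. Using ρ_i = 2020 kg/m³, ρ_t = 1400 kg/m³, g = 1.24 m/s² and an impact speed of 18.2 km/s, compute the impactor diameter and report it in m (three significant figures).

Rearranging for d: d = [D / (1.62 · (2020/1400)^0.37 · 18200^0.49 · 1.24^-0.21)]^(1/0.83).
D = 62800 m.
(2020/1400)^0.37 = 1.145
18200^0.49 = 122.3
1.24^-0.21 = 0.9558
Denominator = 1.62 × 1.145 × 122.3 × 0.9558 = 216.8
D / 216.8 = 62800 / 216.8 = 289.7
d = 289.7^(1/0.83) = 289.7^1.2048 = 925.0 m

d ≈ 925 m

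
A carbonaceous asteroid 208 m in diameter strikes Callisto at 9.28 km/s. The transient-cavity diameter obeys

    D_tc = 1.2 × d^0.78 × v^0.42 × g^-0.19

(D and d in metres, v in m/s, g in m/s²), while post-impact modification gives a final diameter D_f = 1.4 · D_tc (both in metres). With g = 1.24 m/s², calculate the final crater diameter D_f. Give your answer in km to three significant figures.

D_f ≈ 4.81 km

v = 9280 m/s.
d^0.78 = 208^0.78 = 64.28
v^0.42 = 9280^0.42 = 46.38
g^-0.19 = 1.24^-0.19 = 0.9600
D_tc = 1.2 × 64.28 × 46.38 × 0.9600 = 3434 m
D_f = 1.4 × 3434 = 4808 m
     = 4.808 km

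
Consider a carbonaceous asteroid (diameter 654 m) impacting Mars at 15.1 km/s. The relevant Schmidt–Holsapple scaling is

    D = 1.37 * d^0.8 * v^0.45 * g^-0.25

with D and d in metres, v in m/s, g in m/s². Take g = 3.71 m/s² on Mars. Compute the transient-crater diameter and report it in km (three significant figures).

In SI units: v = 15100 m/s.
d^0.8 = 654^0.8 = 178.8
v^0.45 = 15100^0.45 = 75.95
g^-0.25 = 3.71^-0.25 = 0.7205
D = 1.37 × 178.8 × 75.95 × 0.7205 = 13404 m
   = 13.40 km

D ≈ 13.4 km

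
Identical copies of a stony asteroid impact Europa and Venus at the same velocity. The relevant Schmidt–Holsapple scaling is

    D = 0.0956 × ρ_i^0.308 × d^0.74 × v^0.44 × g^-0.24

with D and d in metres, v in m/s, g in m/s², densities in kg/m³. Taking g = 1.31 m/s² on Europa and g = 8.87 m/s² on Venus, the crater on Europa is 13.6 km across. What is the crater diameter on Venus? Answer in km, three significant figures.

All impactor-dependent factors cancel in the ratio, leaving D_Venus/D_Europa = (g_Venus/g_Europa)^-0.24.
(8.87/1.31)^-0.24 = 6.771^-0.24 = 0.6319
D_Venus = 0.6319 × 13.6 km = 8.59 km

D ≈ 8.59 km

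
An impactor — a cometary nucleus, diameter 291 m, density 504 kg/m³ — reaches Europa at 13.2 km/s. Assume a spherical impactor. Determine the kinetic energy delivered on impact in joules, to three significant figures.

E ≈ 5.67 × 10^17 J

v = 13200 m/s.
Mass m = (π/6) ρ d³ = (π/6) × 504 × (291)³ = 6.503 × 10^9 kg
E = ½ m v² = 0.5 × 6.503 × 10^9 × (13200)² = 5.665 × 10^17 J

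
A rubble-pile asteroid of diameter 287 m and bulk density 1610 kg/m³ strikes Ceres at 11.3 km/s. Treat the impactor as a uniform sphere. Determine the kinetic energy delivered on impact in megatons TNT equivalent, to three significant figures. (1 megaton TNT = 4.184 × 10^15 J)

E ≈ 304 Mt TNT

v = 11300 m/s.
Mass m = (π/6) ρ d³ = (π/6) × 1610 × (287)³ = 1.993 × 10^10 kg
E = ½ m v² = 0.5 × 1.993 × 10^10 × (11300)² = 1.272 × 10^18 J
   = 1.272 × 10^18 / 4.184×10^15 = 304.0 Mt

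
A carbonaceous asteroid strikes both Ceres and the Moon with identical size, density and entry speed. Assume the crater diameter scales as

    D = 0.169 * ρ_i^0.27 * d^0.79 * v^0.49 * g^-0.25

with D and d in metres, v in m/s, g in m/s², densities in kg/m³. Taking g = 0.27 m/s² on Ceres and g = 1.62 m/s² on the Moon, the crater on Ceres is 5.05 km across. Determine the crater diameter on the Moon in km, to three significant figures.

D ≈ 3.23 km

All impactor-dependent factors cancel in the ratio, leaving D_Moon/D_Ceres = (g_Moon/g_Ceres)^-0.25.
(1.62/0.27)^-0.25 = 6.000^-0.25 = 0.6389
D_Moon = 0.6389 × 5.05 km = 3.23 km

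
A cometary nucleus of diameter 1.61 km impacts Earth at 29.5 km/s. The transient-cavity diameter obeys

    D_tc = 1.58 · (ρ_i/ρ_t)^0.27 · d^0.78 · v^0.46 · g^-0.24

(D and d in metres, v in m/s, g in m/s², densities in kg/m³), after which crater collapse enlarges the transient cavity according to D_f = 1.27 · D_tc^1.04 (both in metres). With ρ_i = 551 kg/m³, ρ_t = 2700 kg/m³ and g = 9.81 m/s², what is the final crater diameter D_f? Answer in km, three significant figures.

D_f ≈ 40.6 km

In SI: d = 1610 m, v = 29500 m/s.
(ρ_i/ρ_t)^0.27 = (551/2700)^0.27 = 0.6511
d^0.78 = 1610^0.78 = 317.2
v^0.46 = 29500^0.46 = 113.8
g^-0.24 = 9.81^-0.24 = 0.5781
D_tc = 1.58 × 0.6511 × 317.2 × 113.8 × 0.5781 = 21470 m
D_f = 1.27 × (21470)^1.04 = 40636 m
     = 40.64 km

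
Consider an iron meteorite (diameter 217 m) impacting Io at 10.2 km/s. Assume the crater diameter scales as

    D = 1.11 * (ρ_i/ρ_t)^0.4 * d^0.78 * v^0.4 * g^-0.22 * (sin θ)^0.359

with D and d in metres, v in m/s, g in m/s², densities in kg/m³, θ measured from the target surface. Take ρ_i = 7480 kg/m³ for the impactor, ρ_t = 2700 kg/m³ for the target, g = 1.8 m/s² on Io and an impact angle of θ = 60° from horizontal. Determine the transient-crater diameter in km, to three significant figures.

D ≈ 3.71 km

In SI units: v = 10200 m/s.
(ρ_i/ρ_t)^0.4 = (7480/2700)^0.4 = 1.503
d^0.78 = 217^0.78 = 66.44
v^0.4 = 10200^0.4 = 40.13
g^-0.22 = 1.8^-0.22 = 0.8787
(sin 60°)^0.359 = 0.8660^0.359 = 0.9497
D = 1.11 × 1.503 × 66.44 × 40.13 × 0.8787 × 0.9497 = 3712 m
   = 3.712 km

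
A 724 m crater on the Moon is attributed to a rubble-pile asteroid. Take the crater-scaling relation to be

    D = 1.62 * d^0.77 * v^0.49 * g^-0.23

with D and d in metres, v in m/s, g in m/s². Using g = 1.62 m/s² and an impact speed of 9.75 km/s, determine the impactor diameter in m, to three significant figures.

d ≈ 9.25 m

Rearranging for d: d = [D / (1.62 · 9750^0.49 · 1.62^-0.23)]^(1/0.77).
9750^0.49 = 90.08
1.62^-0.23 = 0.8950
Denominator = 1.62 × 90.08 × 0.8950 = 130.6
D / 130.6 = 724 / 130.6 = 5.544
d = 5.544^(1/0.77) = 5.544^1.2987 = 9.247 m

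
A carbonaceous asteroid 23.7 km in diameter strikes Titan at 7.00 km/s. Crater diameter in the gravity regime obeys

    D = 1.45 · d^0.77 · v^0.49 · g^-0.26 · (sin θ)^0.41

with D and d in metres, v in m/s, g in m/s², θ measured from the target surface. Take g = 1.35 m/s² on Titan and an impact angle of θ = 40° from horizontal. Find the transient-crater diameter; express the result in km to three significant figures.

D ≈ 200 km

In SI units: d = 23700 m, v = 7000 m/s.
d^0.77 = 23700^0.77 = 2336
v^0.49 = 7000^0.49 = 76.58
g^-0.26 = 1.35^-0.26 = 0.9249
(sin 40°)^0.41 = 0.6428^0.41 = 0.8343
D = 1.45 × 2336 × 76.58 × 0.9249 × 0.8343 = 2.002 × 10^5 m
   = 200.2 km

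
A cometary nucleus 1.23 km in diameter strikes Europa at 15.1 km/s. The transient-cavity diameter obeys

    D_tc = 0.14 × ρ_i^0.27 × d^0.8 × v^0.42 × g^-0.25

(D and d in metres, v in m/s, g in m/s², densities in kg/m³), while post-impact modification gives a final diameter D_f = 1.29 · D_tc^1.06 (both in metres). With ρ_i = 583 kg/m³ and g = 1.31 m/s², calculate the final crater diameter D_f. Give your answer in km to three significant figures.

In SI: d = 1230 m, v = 15100 m/s.
ρ_i^0.27 = 583^0.27 = 5.581
d^0.8 = 1230^0.8 = 296.4
v^0.42 = 15100^0.42 = 56.91
g^-0.25 = 1.31^-0.25 = 0.9347
D_tc = 0.14 × 5.581 × 296.4 × 56.91 × 0.9347 = 12320 m
D_f = 1.29 × (12320)^1.06 = 27966 m
     = 27.97 km

D_f ≈ 28.0 km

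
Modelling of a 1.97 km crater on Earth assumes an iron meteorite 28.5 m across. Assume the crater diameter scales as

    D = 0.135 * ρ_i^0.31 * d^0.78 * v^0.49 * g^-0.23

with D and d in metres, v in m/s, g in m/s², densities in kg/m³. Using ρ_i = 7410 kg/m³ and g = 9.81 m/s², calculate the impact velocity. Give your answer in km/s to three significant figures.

Rearranging for v: v = [D / (0.135 · 7410^0.31 · 28.5^0.78 · 9.81^-0.23)]^(1/0.49).
D = 1970 m.
7410^0.31 = 15.84
28.5^0.78 = 13.64
9.81^-0.23 = 0.5914
Denominator = 0.135 × 15.84 × 13.64 × 0.5914 = 17.25
D / 17.25 = 1970 / 17.25 = 114.2
v = 114.2^(1/0.49) = 114.2^2.0408 = 15823 m/s

v ≈ 15.8 km/s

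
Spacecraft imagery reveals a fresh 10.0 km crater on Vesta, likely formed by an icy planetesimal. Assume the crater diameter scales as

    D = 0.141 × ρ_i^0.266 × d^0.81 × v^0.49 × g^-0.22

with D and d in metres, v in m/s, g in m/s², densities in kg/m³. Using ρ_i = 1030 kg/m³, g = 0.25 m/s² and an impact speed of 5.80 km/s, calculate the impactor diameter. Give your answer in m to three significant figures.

d ≈ 362 m

Rearranging for d: d = [D / (0.141 · 1030^0.266 · 5800^0.49 · 0.25^-0.22)]^(1/0.81).
D = 10000 m.
1030^0.266 = 6.330
5800^0.49 = 69.84
0.25^-0.22 = 1.357
Denominator = 0.141 × 6.330 × 69.84 × 1.357 = 84.59
D / 84.59 = 10000 / 84.59 = 118.2
d = 118.2^(1/0.81) = 118.2^1.2346 = 362.1 m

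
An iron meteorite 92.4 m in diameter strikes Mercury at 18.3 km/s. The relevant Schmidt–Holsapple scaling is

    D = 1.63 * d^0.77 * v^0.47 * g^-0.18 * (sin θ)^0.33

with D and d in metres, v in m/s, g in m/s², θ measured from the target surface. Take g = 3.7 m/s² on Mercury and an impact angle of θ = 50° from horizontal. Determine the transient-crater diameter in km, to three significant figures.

In SI units: v = 18300 m/s.
d^0.77 = 92.4^0.77 = 32.63
v^0.47 = 18300^0.47 = 100.8
g^-0.18 = 3.7^-0.18 = 0.7902
(sin 50°)^0.33 = 0.7660^0.33 = 0.9158
D = 1.63 × 32.63 × 100.8 × 0.7902 × 0.9158 = 3880 m
   = 3.880 km

D ≈ 3.88 km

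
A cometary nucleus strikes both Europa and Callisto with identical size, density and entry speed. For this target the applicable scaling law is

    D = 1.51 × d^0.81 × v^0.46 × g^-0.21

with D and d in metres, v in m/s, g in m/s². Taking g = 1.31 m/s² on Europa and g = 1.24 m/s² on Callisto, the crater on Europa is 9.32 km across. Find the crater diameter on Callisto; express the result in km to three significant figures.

D ≈ 9.43 km

All impactor-dependent factors cancel in the ratio, leaving D_Callisto/D_Europa = (g_Callisto/g_Europa)^-0.21.
(1.24/1.31)^-0.21 = 0.9466^-0.21 = 1.012
D_Callisto = 1.012 × 9.32 km = 9.43 km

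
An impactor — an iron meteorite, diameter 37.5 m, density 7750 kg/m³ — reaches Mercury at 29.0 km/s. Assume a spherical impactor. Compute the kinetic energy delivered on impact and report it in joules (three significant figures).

E ≈ 9.00 × 10^16 J

v = 29000 m/s.
Mass m = (π/6) ρ d³ = (π/6) × 7750 × (37.5)³ = 2.140 × 10^8 kg
E = ½ m v² = 0.5 × 2.140 × 10^8 × (29000)² = 8.999 × 10^16 J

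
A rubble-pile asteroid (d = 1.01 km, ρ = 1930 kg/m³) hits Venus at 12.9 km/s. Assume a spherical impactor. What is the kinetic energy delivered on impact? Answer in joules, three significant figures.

d = 1010 m; v = 12900 m/s.
Mass m = (π/6) ρ d³ = (π/6) × 1930 × (1010)³ = 1.041 × 10^12 kg
E = ½ m v² = 0.5 × 1.041 × 10^12 × (12900)² = 8.662 × 10^19 J

E ≈ 8.66 × 10^19 J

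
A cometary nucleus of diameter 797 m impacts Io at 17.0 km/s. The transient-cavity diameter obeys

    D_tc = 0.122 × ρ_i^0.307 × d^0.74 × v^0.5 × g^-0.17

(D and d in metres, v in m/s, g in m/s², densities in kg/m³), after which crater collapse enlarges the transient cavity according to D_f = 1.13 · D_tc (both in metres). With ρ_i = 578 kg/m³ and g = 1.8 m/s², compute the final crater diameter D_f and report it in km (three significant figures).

D_f ≈ 16.1 km

v = 17000 m/s.
ρ_i^0.307 = 578^0.307 = 7.046
d^0.74 = 797^0.74 = 140.3
v^0.5 = 17000^0.5 = 130.4
g^-0.17 = 1.8^-0.17 = 0.9049
D_tc = 0.122 × 7.046 × 140.3 × 130.4 × 0.9049 = 14230 m
D_f = 1.13 × 14230 = 16080 m
     = 16.08 km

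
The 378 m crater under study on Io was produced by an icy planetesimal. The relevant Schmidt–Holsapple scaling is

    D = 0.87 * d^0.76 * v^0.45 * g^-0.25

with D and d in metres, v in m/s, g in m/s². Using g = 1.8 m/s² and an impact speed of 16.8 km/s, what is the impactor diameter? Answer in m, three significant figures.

d ≈ 11.3 m

Rearranging for d: d = [D / (0.87 · 16800^0.45 · 1.8^-0.25)]^(1/0.76).
16800^0.45 = 79.69
1.8^-0.25 = 0.8633
Denominator = 0.87 × 79.69 × 0.8633 = 59.85
D / 59.85 = 378 / 59.85 = 6.316
d = 6.316^(1/0.76) = 6.316^1.3158 = 11.30 m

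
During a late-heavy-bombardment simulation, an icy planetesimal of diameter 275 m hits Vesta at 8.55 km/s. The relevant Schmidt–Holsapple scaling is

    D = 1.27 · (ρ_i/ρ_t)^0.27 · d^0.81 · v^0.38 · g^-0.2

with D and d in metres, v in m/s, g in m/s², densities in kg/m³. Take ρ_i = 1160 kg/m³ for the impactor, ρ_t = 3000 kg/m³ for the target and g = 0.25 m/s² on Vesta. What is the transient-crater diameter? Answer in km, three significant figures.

D ≈ 3.83 km

In SI units: v = 8550 m/s.
(ρ_i/ρ_t)^0.27 = (1160/3000)^0.27 = 0.7737
d^0.81 = 275^0.81 = 94.59
v^0.38 = 8550^0.38 = 31.20
g^-0.2 = 0.25^-0.2 = 1.320
D = 1.27 × 0.7737 × 94.59 × 31.20 × 1.320 = 3828 m
   = 3.828 km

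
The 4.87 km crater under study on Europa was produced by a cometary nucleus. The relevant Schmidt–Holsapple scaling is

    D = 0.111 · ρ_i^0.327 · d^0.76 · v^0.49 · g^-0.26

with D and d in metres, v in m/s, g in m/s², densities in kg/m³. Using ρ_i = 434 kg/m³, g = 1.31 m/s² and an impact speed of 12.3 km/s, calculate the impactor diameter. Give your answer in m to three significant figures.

d ≈ 238 m

Rearranging for d: d = [D / (0.111 · 434^0.327 · 12300^0.49 · 1.31^-0.26)]^(1/0.76).
D = 4870 m.
434^0.327 = 7.285
12300^0.49 = 100.9
1.31^-0.26 = 0.9322
Denominator = 0.111 × 7.285 × 100.9 × 0.9322 = 76.06
D / 76.06 = 4870 / 76.06 = 64.03
d = 64.03^(1/0.76) = 64.03^1.3158 = 238.1 m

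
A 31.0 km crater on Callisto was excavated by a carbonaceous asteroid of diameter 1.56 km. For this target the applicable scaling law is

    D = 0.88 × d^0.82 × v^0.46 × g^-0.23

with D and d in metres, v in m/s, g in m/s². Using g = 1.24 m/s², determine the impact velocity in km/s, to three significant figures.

Rearranging for v: v = [D / (0.88 · 1560^0.82 · 1.24^-0.23)]^(1/0.46).
D = 31000 m.
1560^0.82 = 415.3
1.24^-0.23 = 0.9517
Denominator = 0.88 × 415.3 × 0.9517 = 347.8
D / 347.8 = 31000 / 347.8 = 89.13
v = 89.13^(1/0.46) = 89.13^2.1739 = 17344 m/s

v ≈ 17.3 km/s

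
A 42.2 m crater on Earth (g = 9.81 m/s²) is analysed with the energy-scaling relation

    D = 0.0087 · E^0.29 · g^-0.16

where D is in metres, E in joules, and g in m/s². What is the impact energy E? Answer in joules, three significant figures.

E ≈ 1.81 × 10^13 J

Rearranging: E = [D / (0.0087 · g^-0.16)]^(1/0.29).
g^-0.16 = 9.81^-0.16 = 0.6940
D / (0.0087 × 0.6940) = 42.2 / (6.038 × 10^-3) = 6.989 × 10^3
E = (6.989 × 10^3)^3.4483 = 1.806 × 10^13 J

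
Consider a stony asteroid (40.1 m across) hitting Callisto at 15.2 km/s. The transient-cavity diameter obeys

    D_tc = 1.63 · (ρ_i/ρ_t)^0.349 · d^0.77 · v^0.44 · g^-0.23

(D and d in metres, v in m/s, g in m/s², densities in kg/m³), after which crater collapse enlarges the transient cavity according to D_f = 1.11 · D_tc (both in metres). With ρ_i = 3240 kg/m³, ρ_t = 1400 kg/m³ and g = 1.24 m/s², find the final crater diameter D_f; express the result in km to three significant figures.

D_f ≈ 2.74 km

v = 15200 m/s.
(ρ_i/ρ_t)^0.349 = (3240/1400)^0.349 = 1.340
d^0.77 = 40.1^0.77 = 17.16
v^0.44 = 15200^0.44 = 69.18
g^-0.23 = 1.24^-0.23 = 0.9517
D_tc = 1.63 × 1.340 × 17.16 × 69.18 × 0.9517 = 2468 m
D_f = 1.11 × 2468 = 2739 m
     = 2.739 km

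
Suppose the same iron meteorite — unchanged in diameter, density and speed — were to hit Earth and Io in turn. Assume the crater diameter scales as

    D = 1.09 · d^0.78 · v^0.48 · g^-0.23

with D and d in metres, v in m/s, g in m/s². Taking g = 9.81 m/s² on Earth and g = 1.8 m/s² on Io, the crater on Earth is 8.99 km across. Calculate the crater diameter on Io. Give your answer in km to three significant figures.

All impactor-dependent factors cancel in the ratio, leaving D_Io/D_Earth = (g_Io/g_Earth)^-0.23.
(1.8/9.81)^-0.23 = 0.1835^-0.23 = 1.477
D_Io = 1.477 × 8.99 km = 13.3 km

D ≈ 13.3 km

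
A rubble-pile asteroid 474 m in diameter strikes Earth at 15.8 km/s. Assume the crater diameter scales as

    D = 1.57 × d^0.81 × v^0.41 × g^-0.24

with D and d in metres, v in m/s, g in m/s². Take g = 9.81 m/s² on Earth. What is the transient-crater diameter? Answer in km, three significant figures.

D ≈ 7.03 km

In SI units: v = 15800 m/s.
d^0.81 = 474^0.81 = 147.0
v^0.41 = 15800^0.41 = 52.66
g^-0.24 = 9.81^-0.24 = 0.5781
D = 1.57 × 147.0 × 52.66 × 0.5781 = 7026 m
   = 7.026 km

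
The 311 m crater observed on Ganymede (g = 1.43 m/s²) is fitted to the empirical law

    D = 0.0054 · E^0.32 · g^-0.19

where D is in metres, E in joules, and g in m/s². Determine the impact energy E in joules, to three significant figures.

E ≈ 9.30 × 10^14 J

Rearranging: E = [D / (0.0054 · g^-0.19)]^(1/0.32).
g^-0.19 = 1.43^-0.19 = 0.9343
D / (0.0054 × 0.9343) = 311 / (5.045 × 10^-3) = 6.165 × 10^4
E = (6.165 × 10^4)^3.125 = 9.301 × 10^14 J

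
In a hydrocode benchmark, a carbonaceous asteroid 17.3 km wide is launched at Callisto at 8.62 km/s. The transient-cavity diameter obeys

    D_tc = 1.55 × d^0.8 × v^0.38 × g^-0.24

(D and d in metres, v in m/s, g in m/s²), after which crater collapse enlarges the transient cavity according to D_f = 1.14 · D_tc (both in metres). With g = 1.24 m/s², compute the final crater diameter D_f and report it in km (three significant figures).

D_f ≈ 129 km

In SI: d = 17300 m, v = 8620 m/s.
d^0.8 = 17300^0.8 = 2457
v^0.38 = 8620^0.38 = 31.30
g^-0.24 = 1.24^-0.24 = 0.9497
D_tc = 1.55 × 2457 × 31.30 × 0.9497 = 1.132 × 10^5 m
D_f = 1.14 × 1.132 × 10^5 = 1.290 × 10^5 m
     = 129.0 km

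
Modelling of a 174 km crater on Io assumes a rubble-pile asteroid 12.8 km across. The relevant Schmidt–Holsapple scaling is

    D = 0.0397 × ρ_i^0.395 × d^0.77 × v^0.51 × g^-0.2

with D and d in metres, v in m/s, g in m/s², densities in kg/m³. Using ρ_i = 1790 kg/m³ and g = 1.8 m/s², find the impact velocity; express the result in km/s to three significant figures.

Rearranging for v: v = [D / (0.0397 · 1790^0.395 · 12800^0.77 · 1.8^-0.2)]^(1/0.51).
D = 174000 m.
1790^0.395 = 19.27
12800^0.77 = 1454
1.8^-0.2 = 0.8891
Denominator = 0.0397 × 19.27 × 1454 × 0.8891 = 989.0
D / 989.0 = 174000 / 989.0 = 175.9
v = 175.9^(1/0.51) = 175.9^1.9608 = 25265 m/s

v ≈ 25.3 km/s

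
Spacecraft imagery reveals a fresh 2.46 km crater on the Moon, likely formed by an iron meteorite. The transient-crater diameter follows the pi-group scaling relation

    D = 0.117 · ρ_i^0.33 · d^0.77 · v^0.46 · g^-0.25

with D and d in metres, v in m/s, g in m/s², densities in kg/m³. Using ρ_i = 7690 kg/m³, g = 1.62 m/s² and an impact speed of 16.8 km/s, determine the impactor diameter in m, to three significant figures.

d ≈ 31.1 m

Rearranging for d: d = [D / (0.117 · 7690^0.33 · 16800^0.46 · 1.62^-0.25)]^(1/0.77).
D = 2460 m.
7690^0.33 = 19.16
16800^0.46 = 87.83
1.62^-0.25 = 0.8864
Denominator = 0.117 × 19.16 × 87.83 × 0.8864 = 174.5
D / 174.5 = 2460 / 174.5 = 14.10
d = 14.10^(1/0.77) = 14.10^1.2987 = 31.08 m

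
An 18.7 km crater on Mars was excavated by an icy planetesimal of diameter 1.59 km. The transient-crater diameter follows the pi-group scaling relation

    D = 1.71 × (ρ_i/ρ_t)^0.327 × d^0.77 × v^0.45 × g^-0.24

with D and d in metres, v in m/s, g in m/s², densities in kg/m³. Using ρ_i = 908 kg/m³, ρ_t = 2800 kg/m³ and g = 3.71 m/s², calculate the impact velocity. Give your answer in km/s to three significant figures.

Rearranging for v: v = [D / (1.71 · (908/2800)^0.327 · 1590^0.77 · 3.71^-0.24)]^(1/0.45).
D = 18700 m.
(908/2800)^0.327 = 0.6919
1590^0.77 = 291.8
3.71^-0.24 = 0.7300
Denominator = 1.71 × 0.6919 × 291.8 × 0.7300 = 252.0
D / 252.0 = 18700 / 252.0 = 74.21
v = 74.21^(1/0.45) = 74.21^2.2222 = 14340 m/s

v ≈ 14.3 km/s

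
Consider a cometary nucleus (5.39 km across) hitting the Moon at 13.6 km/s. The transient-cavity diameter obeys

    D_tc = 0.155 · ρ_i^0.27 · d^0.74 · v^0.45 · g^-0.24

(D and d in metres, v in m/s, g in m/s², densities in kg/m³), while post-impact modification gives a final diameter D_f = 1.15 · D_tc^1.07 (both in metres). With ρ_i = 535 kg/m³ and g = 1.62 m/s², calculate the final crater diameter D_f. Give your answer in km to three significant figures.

In SI: d = 5390 m, v = 13600 m/s.
ρ_i^0.27 = 535^0.27 = 5.453
d^0.74 = 5390^0.74 = 577.3
v^0.45 = 13600^0.45 = 72.46
g^-0.24 = 1.62^-0.24 = 0.8907
D_tc = 0.155 × 5.453 × 577.3 × 72.46 × 0.8907 = 31490 m
D_f = 1.15 × (31490)^1.07 = 74773 m
     = 74.77 km

D_f ≈ 74.8 km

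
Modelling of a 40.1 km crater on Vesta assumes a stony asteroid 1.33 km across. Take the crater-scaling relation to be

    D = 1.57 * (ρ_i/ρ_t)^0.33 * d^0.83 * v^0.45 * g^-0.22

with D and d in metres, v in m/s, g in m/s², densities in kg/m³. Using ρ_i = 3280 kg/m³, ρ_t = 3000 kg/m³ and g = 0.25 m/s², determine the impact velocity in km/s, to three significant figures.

v ≈ 5.12 km/s

Rearranging for v: v = [D / (1.57 · (3280/3000)^0.33 · 1330^0.83 · 0.25^-0.22)]^(1/0.45).
D = 40100 m.
(3280/3000)^0.33 = 1.030
1330^0.83 = 391.6
0.25^-0.22 = 1.357
Denominator = 1.57 × 1.030 × 391.6 × 1.357 = 859.3
D / 859.3 = 40100 / 859.3 = 46.67
v = 46.67^(1/0.45) = 46.67^2.2222 = 5116 m/s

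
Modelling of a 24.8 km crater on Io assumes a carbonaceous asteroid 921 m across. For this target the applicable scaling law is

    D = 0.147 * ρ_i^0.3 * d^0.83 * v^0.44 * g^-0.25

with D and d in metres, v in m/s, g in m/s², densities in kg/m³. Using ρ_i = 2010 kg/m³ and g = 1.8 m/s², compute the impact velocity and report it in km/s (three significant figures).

Rearranging for v: v = [D / (0.147 · 2010^0.3 · 921^0.83 · 1.8^-0.25)]^(1/0.44).
D = 24800 m.
2010^0.3 = 9.794
921^0.83 = 288.6
1.8^-0.25 = 0.8633
Denominator = 0.147 × 9.794 × 288.6 × 0.8633 = 358.7
D / 358.7 = 24800 / 358.7 = 69.14
v = 69.14^(1/0.44) = 69.14^2.2727 = 15176 m/s

v ≈ 15.2 km/s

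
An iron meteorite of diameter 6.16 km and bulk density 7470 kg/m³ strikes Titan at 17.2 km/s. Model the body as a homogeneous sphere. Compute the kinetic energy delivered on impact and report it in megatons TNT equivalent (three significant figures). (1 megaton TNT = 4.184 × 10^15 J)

E ≈ 3.23 × 10^7 Mt TNT

d = 6160 m; v = 17200 m/s.
Mass m = (π/6) ρ d³ = (π/6) × 7470 × (6160)³ = 9.142 × 10^14 kg
E = ½ m v² = 0.5 × 9.142 × 10^14 × (17200)² = 1.352 × 10^23 J
   = 1.352 × 10^23 / 4.184×10^15 = 3.231 × 10^7 Mt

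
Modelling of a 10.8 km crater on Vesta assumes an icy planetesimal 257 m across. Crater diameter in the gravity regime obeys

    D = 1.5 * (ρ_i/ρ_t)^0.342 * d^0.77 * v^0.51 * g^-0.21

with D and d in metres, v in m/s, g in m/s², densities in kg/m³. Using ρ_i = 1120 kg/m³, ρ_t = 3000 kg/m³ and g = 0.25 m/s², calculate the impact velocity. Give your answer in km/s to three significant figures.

Rearranging for v: v = [D / (1.5 · (1120/3000)^0.342 · 257^0.77 · 0.25^-0.21)]^(1/0.51).
D = 10800 m.
(1120/3000)^0.342 = 0.7139
257^0.77 = 71.72
0.25^-0.21 = 1.338
Denominator = 1.5 × 0.7139 × 71.72 × 1.338 = 102.8
D / 102.8 = 10800 / 102.8 = 105.1
v = 105.1^(1/0.51) = 105.1^1.9608 = 9204 m/s

v ≈ 9.20 km/s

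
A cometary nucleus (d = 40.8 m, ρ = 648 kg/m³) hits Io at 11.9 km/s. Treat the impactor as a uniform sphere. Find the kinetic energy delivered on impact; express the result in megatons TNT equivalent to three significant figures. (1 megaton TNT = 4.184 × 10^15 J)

v = 11900 m/s.
Mass m = (π/6) ρ d³ = (π/6) × 648 × (40.8)³ = 2.304 × 10^7 kg
E = ½ m v² = 0.5 × 2.304 × 10^7 × (11900)² = 1.631 × 10^15 J
   = 1.631 × 10^15 / 4.184×10^15 = 0.3898 Mt

E ≈ 0.390 Mt TNT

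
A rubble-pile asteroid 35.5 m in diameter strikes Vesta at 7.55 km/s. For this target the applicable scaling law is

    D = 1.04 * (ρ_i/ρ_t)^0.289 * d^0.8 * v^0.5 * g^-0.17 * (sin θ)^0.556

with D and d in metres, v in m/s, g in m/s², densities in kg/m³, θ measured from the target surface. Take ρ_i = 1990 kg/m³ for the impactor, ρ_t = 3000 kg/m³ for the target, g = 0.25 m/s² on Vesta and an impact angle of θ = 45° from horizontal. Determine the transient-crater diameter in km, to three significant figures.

D ≈ 1.46 km

In SI units: v = 7550 m/s.
(ρ_i/ρ_t)^0.289 = (1990/3000)^0.289 = 0.8881
d^0.8 = 35.5^0.8 = 17.39
v^0.5 = 7550^0.5 = 86.89
g^-0.17 = 0.25^-0.17 = 1.266
(sin 45°)^0.556 = 0.7071^0.556 = 0.8247
D = 1.04 × 0.8881 × 17.39 × 86.89 × 1.266 × 0.8247 = 1457 m
   = 1.457 km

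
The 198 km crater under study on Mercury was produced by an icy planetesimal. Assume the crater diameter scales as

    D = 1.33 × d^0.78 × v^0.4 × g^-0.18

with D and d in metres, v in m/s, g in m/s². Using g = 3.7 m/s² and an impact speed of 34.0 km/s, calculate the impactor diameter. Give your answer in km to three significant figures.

d ≈ 27.5 km

Rearranging for d: d = [D / (1.33 · 34000^0.4 · 3.7^-0.18)]^(1/0.78).
D = 198000 m.
34000^0.4 = 64.95
3.7^-0.18 = 0.7902
Denominator = 1.33 × 64.95 × 0.7902 = 68.26
D / 68.26 = 198000 / 68.26 = 2901
d = 2901^(1/0.78) = 2901^1.2821 = 27500 m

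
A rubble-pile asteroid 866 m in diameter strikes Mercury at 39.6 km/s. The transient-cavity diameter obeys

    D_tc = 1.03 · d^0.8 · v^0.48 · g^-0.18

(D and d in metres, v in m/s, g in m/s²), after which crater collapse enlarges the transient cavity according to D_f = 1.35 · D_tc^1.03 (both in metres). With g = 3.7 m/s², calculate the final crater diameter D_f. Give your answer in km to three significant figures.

D_f ≈ 53.9 km

v = 39600 m/s.
d^0.8 = 866^0.8 = 223.9
v^0.48 = 39600^0.48 = 161.0
g^-0.18 = 3.7^-0.18 = 0.7902
D_tc = 1.03 × 223.9 × 161.0 × 0.7902 = 29340 m
D_f = 1.35 × (29340)^1.03 = 53928 m
     = 53.93 km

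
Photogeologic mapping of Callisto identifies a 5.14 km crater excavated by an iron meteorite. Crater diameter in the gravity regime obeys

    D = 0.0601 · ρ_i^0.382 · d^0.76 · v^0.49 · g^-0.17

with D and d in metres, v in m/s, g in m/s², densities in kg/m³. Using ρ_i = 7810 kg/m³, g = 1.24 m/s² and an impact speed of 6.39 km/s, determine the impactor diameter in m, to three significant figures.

d ≈ 126 m

Rearranging for d: d = [D / (0.0601 · 7810^0.382 · 6390^0.49 · 1.24^-0.17)]^(1/0.76).
D = 5140 m.
7810^0.382 = 30.69
6390^0.49 = 73.23
1.24^-0.17 = 0.9641
Denominator = 0.0601 × 30.69 × 73.23 × 0.9641 = 130.2
D / 130.2 = 5140 / 130.2 = 39.48
d = 39.48^(1/0.76) = 39.48^1.3158 = 126.0 m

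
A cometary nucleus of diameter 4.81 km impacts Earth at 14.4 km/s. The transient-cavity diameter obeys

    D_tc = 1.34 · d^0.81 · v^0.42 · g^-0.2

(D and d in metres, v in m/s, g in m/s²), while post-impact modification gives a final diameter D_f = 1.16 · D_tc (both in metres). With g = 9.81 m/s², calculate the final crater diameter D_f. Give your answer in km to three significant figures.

D_f ≈ 52.8 km

In SI: d = 4810 m, v = 14400 m/s.
d^0.81 = 4810^0.81 = 960.6
v^0.42 = 14400^0.42 = 55.78
g^-0.2 = 9.81^-0.2 = 0.6334
D_tc = 1.34 × 960.6 × 55.78 × 0.6334 = 45480 m
D_f = 1.16 × 45480 = 52757 m
     = 52.76 km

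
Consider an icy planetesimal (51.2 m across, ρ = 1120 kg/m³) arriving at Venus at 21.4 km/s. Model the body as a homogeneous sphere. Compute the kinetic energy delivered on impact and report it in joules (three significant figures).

v = 21400 m/s.
Mass m = (π/6) ρ d³ = (π/6) × 1120 × (51.2)³ = 7.871 × 10^7 kg
E = ½ m v² = 0.5 × 7.871 × 10^7 × (21400)² = 1.802 × 10^16 J

E ≈ 1.80 × 10^16 J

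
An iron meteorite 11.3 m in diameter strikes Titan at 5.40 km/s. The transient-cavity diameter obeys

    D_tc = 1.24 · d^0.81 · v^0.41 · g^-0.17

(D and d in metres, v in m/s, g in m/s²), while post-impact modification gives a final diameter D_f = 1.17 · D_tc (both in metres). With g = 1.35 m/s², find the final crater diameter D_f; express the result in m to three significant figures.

v = 5400 m/s.
d^0.81 = 11.3^0.81 = 7.128
v^0.41 = 5400^0.41 = 33.91
g^-0.17 = 1.35^-0.17 = 0.9503
D_tc = 1.24 × 7.128 × 33.91 × 0.9503 = 284.8 m
D_f = 1.17 × 284.8 = 333.2 m

D_f ≈ 333 m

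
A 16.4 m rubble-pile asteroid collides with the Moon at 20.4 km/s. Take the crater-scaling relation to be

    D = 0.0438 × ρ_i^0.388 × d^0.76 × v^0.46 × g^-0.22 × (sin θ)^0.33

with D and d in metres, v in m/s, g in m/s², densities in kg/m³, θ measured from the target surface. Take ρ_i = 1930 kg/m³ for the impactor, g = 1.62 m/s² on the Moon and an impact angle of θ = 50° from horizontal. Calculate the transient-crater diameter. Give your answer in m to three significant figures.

D ≈ 547 m

In SI units: v = 20400 m/s.
ρ_i^0.388 = 1930^0.388 = 18.83
d^0.76 = 16.4^0.76 = 8.381
v^0.46 = 20400^0.46 = 96.04
g^-0.22 = 1.62^-0.22 = 0.8993
(sin 50°)^0.33 = 0.7660^0.33 = 0.9158
D = 0.0438 × 18.83 × 8.381 × 96.04 × 0.8993 × 0.9158 = 546.7 m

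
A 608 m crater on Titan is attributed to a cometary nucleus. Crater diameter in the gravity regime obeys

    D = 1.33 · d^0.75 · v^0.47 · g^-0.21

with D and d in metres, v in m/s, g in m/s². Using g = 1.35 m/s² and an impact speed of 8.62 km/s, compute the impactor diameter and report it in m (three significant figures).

d ≈ 13.1 m

Rearranging for d: d = [D / (1.33 · 8620^0.47 · 1.35^-0.21)]^(1/0.75).
8620^0.47 = 70.74
1.35^-0.21 = 0.9389
Denominator = 1.33 × 70.74 × 0.9389 = 88.34
D / 88.34 = 608 / 88.34 = 6.882
d = 6.882^(1/0.75) = 6.882^1.3333 = 13.09 m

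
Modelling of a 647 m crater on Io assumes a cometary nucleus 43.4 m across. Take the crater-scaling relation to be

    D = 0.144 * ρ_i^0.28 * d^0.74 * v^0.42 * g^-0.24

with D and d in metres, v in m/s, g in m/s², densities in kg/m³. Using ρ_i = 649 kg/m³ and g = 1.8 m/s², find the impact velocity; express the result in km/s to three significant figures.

Rearranging for v: v = [D / (0.144 · 649^0.28 · 43.4^0.74 · 1.8^-0.24)]^(1/0.42).
649^0.28 = 6.130
43.4^0.74 = 16.28
1.8^-0.24 = 0.8684
Denominator = 0.144 × 6.130 × 16.28 × 0.8684 = 12.48
D / 12.48 = 647 / 12.48 = 51.84
v = 51.84^(1/0.42) = 51.84^2.381 = 12095 m/s

v ≈ 12.1 km/s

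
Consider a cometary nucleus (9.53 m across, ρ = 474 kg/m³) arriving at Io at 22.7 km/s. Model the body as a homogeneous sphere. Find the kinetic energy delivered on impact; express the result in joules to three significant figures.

E ≈ 5.53 × 10^13 J

v = 22700 m/s.
Mass m = (π/6) ρ d³ = (π/6) × 474 × (9.53)³ = 2.148 × 10^5 kg
E = ½ m v² = 0.5 × 2.148 × 10^5 × (22700)² = 5.534 × 10^13 J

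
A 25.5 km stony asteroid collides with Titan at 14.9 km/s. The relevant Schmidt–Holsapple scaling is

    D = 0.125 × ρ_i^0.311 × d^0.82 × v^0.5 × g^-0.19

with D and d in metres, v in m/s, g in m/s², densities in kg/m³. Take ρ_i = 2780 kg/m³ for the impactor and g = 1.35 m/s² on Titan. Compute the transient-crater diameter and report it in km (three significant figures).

In SI units: d = 25500 m, v = 14900 m/s.
ρ_i^0.311 = 2780^0.311 = 11.78
d^0.82 = 25500^0.82 = 4105
v^0.5 = 14900^0.5 = 122.1
g^-0.19 = 1.35^-0.19 = 0.9446
D = 0.125 × 11.78 × 4105 × 122.1 × 0.9446 = 6.972 × 10^5 m
   = 697.2 km

D ≈ 697 km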